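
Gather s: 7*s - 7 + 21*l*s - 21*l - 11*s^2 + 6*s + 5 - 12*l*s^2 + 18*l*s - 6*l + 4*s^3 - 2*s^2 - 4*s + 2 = -27*l + 4*s^3 + s^2*(-12*l - 13) + s*(39*l + 9)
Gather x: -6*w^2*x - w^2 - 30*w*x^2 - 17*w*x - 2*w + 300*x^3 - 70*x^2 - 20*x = -w^2 - 2*w + 300*x^3 + x^2*(-30*w - 70) + x*(-6*w^2 - 17*w - 20)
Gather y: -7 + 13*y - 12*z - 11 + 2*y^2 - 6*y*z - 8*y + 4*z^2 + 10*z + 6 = 2*y^2 + y*(5 - 6*z) + 4*z^2 - 2*z - 12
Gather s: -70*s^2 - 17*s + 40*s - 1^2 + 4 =-70*s^2 + 23*s + 3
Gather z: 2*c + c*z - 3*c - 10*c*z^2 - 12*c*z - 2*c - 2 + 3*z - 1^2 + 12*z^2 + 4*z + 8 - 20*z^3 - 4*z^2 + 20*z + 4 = -3*c - 20*z^3 + z^2*(8 - 10*c) + z*(27 - 11*c) + 9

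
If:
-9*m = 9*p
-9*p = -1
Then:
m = -1/9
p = 1/9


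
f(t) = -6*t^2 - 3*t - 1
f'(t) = -12*t - 3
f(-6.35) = -223.88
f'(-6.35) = 73.20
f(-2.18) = -22.97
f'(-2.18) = 23.16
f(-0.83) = -2.64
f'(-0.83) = 6.96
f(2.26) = -38.43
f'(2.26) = -30.12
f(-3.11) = -49.70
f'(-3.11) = 34.32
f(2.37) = -41.81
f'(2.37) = -31.44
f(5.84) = -223.15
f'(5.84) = -73.08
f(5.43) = -194.20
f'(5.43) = -68.16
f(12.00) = -901.00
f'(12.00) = -147.00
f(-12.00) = -829.00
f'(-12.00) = 141.00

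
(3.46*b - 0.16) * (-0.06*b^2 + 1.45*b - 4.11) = -0.2076*b^3 + 5.0266*b^2 - 14.4526*b + 0.6576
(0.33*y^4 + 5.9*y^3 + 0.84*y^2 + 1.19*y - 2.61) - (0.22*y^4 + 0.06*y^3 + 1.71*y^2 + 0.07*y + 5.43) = 0.11*y^4 + 5.84*y^3 - 0.87*y^2 + 1.12*y - 8.04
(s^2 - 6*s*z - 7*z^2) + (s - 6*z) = s^2 - 6*s*z + s - 7*z^2 - 6*z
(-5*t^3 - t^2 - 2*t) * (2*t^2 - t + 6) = -10*t^5 + 3*t^4 - 33*t^3 - 4*t^2 - 12*t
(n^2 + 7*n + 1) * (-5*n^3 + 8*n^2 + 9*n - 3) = -5*n^5 - 27*n^4 + 60*n^3 + 68*n^2 - 12*n - 3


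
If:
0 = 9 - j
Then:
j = 9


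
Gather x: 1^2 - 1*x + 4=5 - x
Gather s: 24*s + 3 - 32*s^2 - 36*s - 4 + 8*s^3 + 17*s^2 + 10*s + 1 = 8*s^3 - 15*s^2 - 2*s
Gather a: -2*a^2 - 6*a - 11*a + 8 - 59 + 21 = -2*a^2 - 17*a - 30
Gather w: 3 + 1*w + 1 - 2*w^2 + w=-2*w^2 + 2*w + 4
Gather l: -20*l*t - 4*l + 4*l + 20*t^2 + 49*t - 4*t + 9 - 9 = -20*l*t + 20*t^2 + 45*t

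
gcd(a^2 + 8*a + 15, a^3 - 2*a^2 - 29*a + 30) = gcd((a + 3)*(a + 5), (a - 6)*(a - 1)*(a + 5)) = a + 5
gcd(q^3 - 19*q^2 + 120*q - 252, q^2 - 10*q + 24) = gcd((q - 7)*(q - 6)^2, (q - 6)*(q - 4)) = q - 6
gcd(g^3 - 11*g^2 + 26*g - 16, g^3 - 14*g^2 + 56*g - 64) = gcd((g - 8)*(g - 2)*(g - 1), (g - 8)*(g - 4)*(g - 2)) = g^2 - 10*g + 16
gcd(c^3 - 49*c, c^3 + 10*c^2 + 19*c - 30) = 1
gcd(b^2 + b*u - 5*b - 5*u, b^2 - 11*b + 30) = b - 5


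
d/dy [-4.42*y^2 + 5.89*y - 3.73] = 5.89 - 8.84*y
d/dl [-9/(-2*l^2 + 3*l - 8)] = 9*(3 - 4*l)/(2*l^2 - 3*l + 8)^2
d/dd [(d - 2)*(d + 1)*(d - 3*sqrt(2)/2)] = 3*d^2 - 3*sqrt(2)*d - 2*d - 2 + 3*sqrt(2)/2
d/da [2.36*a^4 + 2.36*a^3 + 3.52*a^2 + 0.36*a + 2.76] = 9.44*a^3 + 7.08*a^2 + 7.04*a + 0.36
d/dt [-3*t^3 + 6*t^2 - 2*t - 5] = -9*t^2 + 12*t - 2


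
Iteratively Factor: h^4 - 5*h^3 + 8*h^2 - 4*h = (h - 2)*(h^3 - 3*h^2 + 2*h) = (h - 2)^2*(h^2 - h) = h*(h - 2)^2*(h - 1)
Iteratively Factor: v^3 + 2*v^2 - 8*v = (v - 2)*(v^2 + 4*v) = v*(v - 2)*(v + 4)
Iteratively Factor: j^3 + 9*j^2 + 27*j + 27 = (j + 3)*(j^2 + 6*j + 9) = (j + 3)^2*(j + 3)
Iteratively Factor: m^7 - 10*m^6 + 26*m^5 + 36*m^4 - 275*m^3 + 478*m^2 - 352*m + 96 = (m - 1)*(m^6 - 9*m^5 + 17*m^4 + 53*m^3 - 222*m^2 + 256*m - 96) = (m - 1)^2*(m^5 - 8*m^4 + 9*m^3 + 62*m^2 - 160*m + 96) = (m - 4)*(m - 1)^2*(m^4 - 4*m^3 - 7*m^2 + 34*m - 24) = (m - 4)*(m - 1)^2*(m + 3)*(m^3 - 7*m^2 + 14*m - 8) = (m - 4)*(m - 1)^3*(m + 3)*(m^2 - 6*m + 8) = (m - 4)*(m - 2)*(m - 1)^3*(m + 3)*(m - 4)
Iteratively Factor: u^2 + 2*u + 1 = (u + 1)*(u + 1)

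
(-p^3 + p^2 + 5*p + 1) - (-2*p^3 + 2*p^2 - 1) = p^3 - p^2 + 5*p + 2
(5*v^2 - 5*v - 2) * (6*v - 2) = 30*v^3 - 40*v^2 - 2*v + 4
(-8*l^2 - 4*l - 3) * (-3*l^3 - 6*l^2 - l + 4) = 24*l^5 + 60*l^4 + 41*l^3 - 10*l^2 - 13*l - 12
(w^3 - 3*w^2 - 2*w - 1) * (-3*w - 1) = -3*w^4 + 8*w^3 + 9*w^2 + 5*w + 1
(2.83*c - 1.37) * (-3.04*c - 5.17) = -8.6032*c^2 - 10.4663*c + 7.0829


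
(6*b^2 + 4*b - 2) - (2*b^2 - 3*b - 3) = 4*b^2 + 7*b + 1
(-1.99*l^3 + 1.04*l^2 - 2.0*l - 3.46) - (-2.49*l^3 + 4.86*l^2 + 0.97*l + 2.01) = 0.5*l^3 - 3.82*l^2 - 2.97*l - 5.47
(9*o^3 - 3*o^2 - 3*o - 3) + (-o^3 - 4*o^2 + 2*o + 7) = 8*o^3 - 7*o^2 - o + 4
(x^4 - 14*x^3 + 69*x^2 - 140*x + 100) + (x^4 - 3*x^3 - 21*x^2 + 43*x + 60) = 2*x^4 - 17*x^3 + 48*x^2 - 97*x + 160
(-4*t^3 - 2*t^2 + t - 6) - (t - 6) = -4*t^3 - 2*t^2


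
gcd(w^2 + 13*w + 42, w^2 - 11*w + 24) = 1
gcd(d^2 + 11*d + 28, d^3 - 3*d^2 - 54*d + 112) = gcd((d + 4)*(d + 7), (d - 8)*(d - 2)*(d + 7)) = d + 7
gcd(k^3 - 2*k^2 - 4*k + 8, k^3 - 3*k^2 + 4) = k^2 - 4*k + 4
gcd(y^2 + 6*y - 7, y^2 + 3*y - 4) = y - 1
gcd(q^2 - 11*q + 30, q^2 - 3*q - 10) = q - 5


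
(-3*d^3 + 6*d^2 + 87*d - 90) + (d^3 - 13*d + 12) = -2*d^3 + 6*d^2 + 74*d - 78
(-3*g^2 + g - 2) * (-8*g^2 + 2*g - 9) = 24*g^4 - 14*g^3 + 45*g^2 - 13*g + 18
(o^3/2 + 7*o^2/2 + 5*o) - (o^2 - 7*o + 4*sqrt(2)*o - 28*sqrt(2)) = o^3/2 + 5*o^2/2 - 4*sqrt(2)*o + 12*o + 28*sqrt(2)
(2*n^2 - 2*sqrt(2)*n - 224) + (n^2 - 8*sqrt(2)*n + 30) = 3*n^2 - 10*sqrt(2)*n - 194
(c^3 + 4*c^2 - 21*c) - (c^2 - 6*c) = c^3 + 3*c^2 - 15*c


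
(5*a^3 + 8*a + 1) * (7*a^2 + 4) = 35*a^5 + 76*a^3 + 7*a^2 + 32*a + 4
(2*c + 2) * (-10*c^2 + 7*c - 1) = -20*c^3 - 6*c^2 + 12*c - 2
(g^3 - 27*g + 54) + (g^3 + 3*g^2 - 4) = 2*g^3 + 3*g^2 - 27*g + 50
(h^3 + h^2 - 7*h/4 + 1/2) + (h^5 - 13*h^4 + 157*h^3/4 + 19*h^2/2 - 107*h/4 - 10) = h^5 - 13*h^4 + 161*h^3/4 + 21*h^2/2 - 57*h/2 - 19/2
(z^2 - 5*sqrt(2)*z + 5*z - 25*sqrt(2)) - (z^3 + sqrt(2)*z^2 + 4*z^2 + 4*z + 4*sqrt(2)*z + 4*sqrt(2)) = -z^3 - 3*z^2 - sqrt(2)*z^2 - 9*sqrt(2)*z + z - 29*sqrt(2)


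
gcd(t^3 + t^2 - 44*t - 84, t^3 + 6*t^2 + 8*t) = t + 2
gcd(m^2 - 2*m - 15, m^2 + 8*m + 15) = m + 3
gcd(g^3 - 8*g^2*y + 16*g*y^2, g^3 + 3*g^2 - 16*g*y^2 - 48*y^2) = -g + 4*y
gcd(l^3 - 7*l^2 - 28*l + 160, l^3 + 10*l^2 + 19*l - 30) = l + 5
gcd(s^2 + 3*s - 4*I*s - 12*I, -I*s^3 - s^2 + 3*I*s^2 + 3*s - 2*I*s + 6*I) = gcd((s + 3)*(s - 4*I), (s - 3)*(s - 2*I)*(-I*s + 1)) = 1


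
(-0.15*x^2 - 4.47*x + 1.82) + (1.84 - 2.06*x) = -0.15*x^2 - 6.53*x + 3.66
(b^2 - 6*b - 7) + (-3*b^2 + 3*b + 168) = -2*b^2 - 3*b + 161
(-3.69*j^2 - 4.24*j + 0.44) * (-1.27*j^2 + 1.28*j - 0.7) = 4.6863*j^4 + 0.6616*j^3 - 3.403*j^2 + 3.5312*j - 0.308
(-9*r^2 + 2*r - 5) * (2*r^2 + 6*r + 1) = -18*r^4 - 50*r^3 - 7*r^2 - 28*r - 5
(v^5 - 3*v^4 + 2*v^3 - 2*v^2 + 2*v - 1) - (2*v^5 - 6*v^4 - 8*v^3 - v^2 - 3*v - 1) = -v^5 + 3*v^4 + 10*v^3 - v^2 + 5*v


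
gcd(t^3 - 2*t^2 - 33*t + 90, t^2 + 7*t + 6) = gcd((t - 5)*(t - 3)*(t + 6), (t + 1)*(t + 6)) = t + 6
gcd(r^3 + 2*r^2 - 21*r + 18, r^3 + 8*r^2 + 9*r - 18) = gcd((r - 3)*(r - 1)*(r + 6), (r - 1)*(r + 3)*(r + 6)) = r^2 + 5*r - 6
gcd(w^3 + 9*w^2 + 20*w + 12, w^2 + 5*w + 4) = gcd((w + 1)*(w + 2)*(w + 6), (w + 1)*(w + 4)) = w + 1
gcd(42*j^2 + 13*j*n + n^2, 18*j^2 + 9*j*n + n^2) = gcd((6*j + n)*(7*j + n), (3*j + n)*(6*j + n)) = 6*j + n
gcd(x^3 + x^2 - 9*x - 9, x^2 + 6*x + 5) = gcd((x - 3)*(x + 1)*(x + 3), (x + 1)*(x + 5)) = x + 1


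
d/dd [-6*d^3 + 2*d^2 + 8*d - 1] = -18*d^2 + 4*d + 8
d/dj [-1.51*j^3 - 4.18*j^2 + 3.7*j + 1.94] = -4.53*j^2 - 8.36*j + 3.7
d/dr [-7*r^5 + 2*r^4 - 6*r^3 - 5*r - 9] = -35*r^4 + 8*r^3 - 18*r^2 - 5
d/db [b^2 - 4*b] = 2*b - 4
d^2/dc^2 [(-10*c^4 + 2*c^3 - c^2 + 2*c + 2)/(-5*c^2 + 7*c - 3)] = 2*(250*c^6 - 1050*c^5 + 1920*c^4 - 1763*c^3 + 471*c^2 + 246*c - 101)/(125*c^6 - 525*c^5 + 960*c^4 - 973*c^3 + 576*c^2 - 189*c + 27)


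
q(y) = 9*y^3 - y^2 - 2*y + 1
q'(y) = 27*y^2 - 2*y - 2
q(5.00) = 1091.00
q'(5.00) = 663.00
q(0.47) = 0.77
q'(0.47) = 3.02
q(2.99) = 226.66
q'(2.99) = 233.40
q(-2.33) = -113.61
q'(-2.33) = 149.24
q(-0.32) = 1.24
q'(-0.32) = 1.40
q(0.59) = 1.32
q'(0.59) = 6.22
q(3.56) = 387.27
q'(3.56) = 333.07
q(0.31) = 0.55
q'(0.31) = -0.03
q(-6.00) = -1967.00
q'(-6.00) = 982.00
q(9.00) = 6463.00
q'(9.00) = 2167.00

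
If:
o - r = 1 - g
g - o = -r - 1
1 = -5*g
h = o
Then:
No Solution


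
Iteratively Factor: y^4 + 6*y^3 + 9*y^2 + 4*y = (y + 4)*(y^3 + 2*y^2 + y) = (y + 1)*(y + 4)*(y^2 + y) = y*(y + 1)*(y + 4)*(y + 1)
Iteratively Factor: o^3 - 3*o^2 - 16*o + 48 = (o - 3)*(o^2 - 16) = (o - 3)*(o + 4)*(o - 4)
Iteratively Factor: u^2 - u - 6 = (u + 2)*(u - 3)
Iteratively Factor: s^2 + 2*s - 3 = (s + 3)*(s - 1)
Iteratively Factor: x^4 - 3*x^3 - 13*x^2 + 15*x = (x)*(x^3 - 3*x^2 - 13*x + 15) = x*(x - 5)*(x^2 + 2*x - 3) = x*(x - 5)*(x + 3)*(x - 1)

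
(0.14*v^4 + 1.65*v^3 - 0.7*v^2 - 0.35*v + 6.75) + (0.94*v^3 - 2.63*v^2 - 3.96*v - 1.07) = 0.14*v^4 + 2.59*v^3 - 3.33*v^2 - 4.31*v + 5.68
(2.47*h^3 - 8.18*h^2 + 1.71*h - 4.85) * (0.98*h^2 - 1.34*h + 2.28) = 2.4206*h^5 - 11.3262*h^4 + 18.2686*h^3 - 25.6948*h^2 + 10.3978*h - 11.058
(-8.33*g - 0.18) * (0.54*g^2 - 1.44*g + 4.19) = -4.4982*g^3 + 11.898*g^2 - 34.6435*g - 0.7542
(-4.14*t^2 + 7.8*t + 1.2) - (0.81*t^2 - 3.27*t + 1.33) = -4.95*t^2 + 11.07*t - 0.13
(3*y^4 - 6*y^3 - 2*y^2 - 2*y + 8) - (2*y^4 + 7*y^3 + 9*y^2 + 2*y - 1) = y^4 - 13*y^3 - 11*y^2 - 4*y + 9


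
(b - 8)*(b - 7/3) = b^2 - 31*b/3 + 56/3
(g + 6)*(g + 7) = g^2 + 13*g + 42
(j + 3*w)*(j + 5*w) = j^2 + 8*j*w + 15*w^2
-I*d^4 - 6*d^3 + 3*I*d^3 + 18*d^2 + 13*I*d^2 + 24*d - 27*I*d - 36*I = (d - 4)*(d - 3*I)^2*(-I*d - I)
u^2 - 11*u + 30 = (u - 6)*(u - 5)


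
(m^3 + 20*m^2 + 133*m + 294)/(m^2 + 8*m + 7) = (m^2 + 13*m + 42)/(m + 1)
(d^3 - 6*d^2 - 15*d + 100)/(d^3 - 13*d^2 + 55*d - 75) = (d + 4)/(d - 3)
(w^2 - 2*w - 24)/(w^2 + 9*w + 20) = (w - 6)/(w + 5)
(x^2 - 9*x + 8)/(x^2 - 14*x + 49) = (x^2 - 9*x + 8)/(x^2 - 14*x + 49)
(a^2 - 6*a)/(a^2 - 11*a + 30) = a/(a - 5)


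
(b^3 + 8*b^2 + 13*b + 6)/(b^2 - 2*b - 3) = (b^2 + 7*b + 6)/(b - 3)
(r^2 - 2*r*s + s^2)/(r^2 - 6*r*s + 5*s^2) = (r - s)/(r - 5*s)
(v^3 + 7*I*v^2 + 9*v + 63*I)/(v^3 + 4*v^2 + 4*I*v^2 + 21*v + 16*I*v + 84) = (v + 3*I)/(v + 4)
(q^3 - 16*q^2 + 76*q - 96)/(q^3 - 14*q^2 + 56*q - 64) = (q - 6)/(q - 4)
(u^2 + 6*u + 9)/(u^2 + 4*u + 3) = (u + 3)/(u + 1)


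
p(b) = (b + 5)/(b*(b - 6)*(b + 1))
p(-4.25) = -0.01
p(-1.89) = -0.23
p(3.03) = -0.22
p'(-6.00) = 0.00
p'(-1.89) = -0.49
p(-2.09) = -0.16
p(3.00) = -0.22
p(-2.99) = -0.04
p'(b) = 1/(b*(b - 6)*(b + 1)) - (b + 5)/(b*(b - 6)*(b + 1)^2) - (b + 5)/(b*(b - 6)^2*(b + 1)) - (b + 5)/(b^2*(b - 6)*(b + 1)) = 2*(-b^3 - 5*b^2 + 25*b + 15)/(b^2*(b^4 - 10*b^3 + 13*b^2 + 60*b + 36))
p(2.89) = -0.23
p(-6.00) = 0.00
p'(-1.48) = -2.10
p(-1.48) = -0.66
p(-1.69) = -0.37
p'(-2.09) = -0.29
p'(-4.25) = -0.01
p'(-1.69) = -0.91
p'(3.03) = 0.03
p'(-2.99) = -0.05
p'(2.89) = 0.03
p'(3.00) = 0.03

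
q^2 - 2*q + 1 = (q - 1)^2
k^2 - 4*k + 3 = (k - 3)*(k - 1)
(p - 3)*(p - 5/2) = p^2 - 11*p/2 + 15/2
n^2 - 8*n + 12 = (n - 6)*(n - 2)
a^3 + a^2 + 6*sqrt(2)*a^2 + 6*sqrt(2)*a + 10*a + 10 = (a + 1)*(a + sqrt(2))*(a + 5*sqrt(2))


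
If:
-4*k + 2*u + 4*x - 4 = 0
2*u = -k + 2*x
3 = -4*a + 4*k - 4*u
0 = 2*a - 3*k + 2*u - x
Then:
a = -97/44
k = -13/11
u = 3/11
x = -7/22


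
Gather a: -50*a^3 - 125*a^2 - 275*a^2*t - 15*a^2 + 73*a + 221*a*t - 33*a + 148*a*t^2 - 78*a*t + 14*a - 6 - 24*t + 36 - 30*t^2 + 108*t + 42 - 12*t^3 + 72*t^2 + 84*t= -50*a^3 + a^2*(-275*t - 140) + a*(148*t^2 + 143*t + 54) - 12*t^3 + 42*t^2 + 168*t + 72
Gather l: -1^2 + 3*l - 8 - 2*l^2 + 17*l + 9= -2*l^2 + 20*l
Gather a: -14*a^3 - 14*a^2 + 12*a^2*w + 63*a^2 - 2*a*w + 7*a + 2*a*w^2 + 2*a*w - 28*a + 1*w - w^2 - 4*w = -14*a^3 + a^2*(12*w + 49) + a*(2*w^2 - 21) - w^2 - 3*w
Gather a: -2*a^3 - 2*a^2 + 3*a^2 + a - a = -2*a^3 + a^2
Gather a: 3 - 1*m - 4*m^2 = -4*m^2 - m + 3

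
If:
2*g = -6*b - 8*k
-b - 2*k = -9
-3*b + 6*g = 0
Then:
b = -12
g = -6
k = 21/2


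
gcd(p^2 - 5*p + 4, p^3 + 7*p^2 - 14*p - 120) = p - 4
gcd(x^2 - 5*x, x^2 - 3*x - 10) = x - 5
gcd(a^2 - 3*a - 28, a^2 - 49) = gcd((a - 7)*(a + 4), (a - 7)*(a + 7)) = a - 7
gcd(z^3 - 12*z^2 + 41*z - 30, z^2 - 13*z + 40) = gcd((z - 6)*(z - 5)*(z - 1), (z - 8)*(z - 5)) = z - 5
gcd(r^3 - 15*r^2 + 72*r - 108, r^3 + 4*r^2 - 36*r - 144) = r - 6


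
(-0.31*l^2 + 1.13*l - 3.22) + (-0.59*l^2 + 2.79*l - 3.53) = -0.9*l^2 + 3.92*l - 6.75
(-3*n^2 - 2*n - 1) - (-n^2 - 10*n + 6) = -2*n^2 + 8*n - 7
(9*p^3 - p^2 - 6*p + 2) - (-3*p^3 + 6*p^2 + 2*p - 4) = 12*p^3 - 7*p^2 - 8*p + 6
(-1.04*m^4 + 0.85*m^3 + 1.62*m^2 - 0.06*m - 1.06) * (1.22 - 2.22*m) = 2.3088*m^5 - 3.1558*m^4 - 2.5594*m^3 + 2.1096*m^2 + 2.28*m - 1.2932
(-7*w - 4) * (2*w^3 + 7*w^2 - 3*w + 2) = -14*w^4 - 57*w^3 - 7*w^2 - 2*w - 8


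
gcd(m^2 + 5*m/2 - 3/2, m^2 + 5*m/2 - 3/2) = m^2 + 5*m/2 - 3/2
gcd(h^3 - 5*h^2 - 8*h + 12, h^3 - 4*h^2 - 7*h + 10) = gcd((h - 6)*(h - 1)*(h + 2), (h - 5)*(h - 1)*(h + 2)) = h^2 + h - 2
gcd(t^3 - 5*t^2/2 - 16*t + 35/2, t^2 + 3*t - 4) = t - 1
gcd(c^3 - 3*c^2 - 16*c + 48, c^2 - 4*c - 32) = c + 4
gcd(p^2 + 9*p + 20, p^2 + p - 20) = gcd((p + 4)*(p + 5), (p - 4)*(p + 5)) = p + 5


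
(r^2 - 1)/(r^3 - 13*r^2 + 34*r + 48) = (r - 1)/(r^2 - 14*r + 48)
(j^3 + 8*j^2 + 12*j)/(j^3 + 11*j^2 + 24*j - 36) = j*(j + 2)/(j^2 + 5*j - 6)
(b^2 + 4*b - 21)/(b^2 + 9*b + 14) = (b - 3)/(b + 2)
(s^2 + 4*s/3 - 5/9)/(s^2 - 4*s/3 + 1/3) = (s + 5/3)/(s - 1)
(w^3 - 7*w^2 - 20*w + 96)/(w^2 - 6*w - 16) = (w^2 + w - 12)/(w + 2)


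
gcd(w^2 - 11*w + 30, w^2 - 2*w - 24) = w - 6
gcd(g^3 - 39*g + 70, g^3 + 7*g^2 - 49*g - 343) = g + 7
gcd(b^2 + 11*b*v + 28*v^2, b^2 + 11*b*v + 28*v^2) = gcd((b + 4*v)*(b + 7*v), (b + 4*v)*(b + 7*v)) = b^2 + 11*b*v + 28*v^2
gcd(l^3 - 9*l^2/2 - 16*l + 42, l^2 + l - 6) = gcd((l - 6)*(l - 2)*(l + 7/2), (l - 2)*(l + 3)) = l - 2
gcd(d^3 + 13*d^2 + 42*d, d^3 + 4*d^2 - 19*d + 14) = d + 7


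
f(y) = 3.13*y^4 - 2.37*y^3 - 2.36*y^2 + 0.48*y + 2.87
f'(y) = 12.52*y^3 - 7.11*y^2 - 4.72*y + 0.48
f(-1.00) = 5.53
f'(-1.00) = -14.43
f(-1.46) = 18.74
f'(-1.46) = -46.75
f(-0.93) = 4.63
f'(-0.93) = -11.35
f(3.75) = 465.47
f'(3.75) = 543.03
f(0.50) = 2.42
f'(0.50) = -2.09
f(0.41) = 2.60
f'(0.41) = -1.79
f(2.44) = 66.51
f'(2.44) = 128.51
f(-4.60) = 1582.85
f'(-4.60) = -1346.90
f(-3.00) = 297.71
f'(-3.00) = -387.39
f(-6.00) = 4483.43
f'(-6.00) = -2931.48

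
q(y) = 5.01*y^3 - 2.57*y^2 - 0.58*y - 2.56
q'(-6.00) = 571.34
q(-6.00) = -1173.76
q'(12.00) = 2102.06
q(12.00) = 8277.68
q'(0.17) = -1.02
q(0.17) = -2.71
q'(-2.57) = 111.90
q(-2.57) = -103.09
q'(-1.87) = 61.59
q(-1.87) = -43.22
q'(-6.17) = 603.31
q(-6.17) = -1273.59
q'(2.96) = 115.89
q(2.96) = 103.14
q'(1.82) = 39.85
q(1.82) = 18.07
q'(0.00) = -0.58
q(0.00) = -2.56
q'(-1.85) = 60.37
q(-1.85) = -42.00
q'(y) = 15.03*y^2 - 5.14*y - 0.58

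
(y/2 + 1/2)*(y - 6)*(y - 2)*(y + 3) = y^4/2 - 2*y^3 - 17*y^2/2 + 12*y + 18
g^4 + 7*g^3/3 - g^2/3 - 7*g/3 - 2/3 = (g - 1)*(g + 1/3)*(g + 1)*(g + 2)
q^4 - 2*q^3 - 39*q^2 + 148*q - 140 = (q - 5)*(q - 2)^2*(q + 7)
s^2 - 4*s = s*(s - 4)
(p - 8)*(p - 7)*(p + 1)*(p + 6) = p^4 - 8*p^3 - 43*p^2 + 302*p + 336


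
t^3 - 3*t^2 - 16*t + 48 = (t - 4)*(t - 3)*(t + 4)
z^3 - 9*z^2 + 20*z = z*(z - 5)*(z - 4)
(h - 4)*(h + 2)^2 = h^3 - 12*h - 16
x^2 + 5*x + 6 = (x + 2)*(x + 3)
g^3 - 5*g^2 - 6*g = g*(g - 6)*(g + 1)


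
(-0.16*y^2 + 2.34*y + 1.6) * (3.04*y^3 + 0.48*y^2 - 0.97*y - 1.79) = -0.4864*y^5 + 7.0368*y^4 + 6.1424*y^3 - 1.2154*y^2 - 5.7406*y - 2.864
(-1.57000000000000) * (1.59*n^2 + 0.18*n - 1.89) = -2.4963*n^2 - 0.2826*n + 2.9673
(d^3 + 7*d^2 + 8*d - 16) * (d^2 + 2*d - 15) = d^5 + 9*d^4 + 7*d^3 - 105*d^2 - 152*d + 240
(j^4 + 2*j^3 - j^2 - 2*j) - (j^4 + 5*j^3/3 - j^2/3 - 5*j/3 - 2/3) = j^3/3 - 2*j^2/3 - j/3 + 2/3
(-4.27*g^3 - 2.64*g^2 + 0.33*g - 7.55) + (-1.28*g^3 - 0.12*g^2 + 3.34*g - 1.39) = -5.55*g^3 - 2.76*g^2 + 3.67*g - 8.94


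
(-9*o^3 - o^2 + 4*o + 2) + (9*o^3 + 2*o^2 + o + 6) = o^2 + 5*o + 8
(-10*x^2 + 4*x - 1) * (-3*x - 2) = 30*x^3 + 8*x^2 - 5*x + 2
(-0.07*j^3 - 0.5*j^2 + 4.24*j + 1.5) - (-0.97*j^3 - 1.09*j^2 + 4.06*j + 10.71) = 0.9*j^3 + 0.59*j^2 + 0.180000000000001*j - 9.21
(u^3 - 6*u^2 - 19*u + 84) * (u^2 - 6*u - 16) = u^5 - 12*u^4 + u^3 + 294*u^2 - 200*u - 1344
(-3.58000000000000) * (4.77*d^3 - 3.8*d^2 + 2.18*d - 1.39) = -17.0766*d^3 + 13.604*d^2 - 7.8044*d + 4.9762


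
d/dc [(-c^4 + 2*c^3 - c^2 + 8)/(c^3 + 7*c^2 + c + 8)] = (-c^6 - 14*c^5 + 12*c^4 - 28*c^3 + 23*c^2 - 128*c - 8)/(c^6 + 14*c^5 + 51*c^4 + 30*c^3 + 113*c^2 + 16*c + 64)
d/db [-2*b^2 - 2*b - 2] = -4*b - 2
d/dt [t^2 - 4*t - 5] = 2*t - 4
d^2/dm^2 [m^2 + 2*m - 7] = 2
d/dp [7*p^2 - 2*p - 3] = 14*p - 2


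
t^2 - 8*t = t*(t - 8)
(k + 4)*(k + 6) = k^2 + 10*k + 24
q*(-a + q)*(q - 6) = -a*q^2 + 6*a*q + q^3 - 6*q^2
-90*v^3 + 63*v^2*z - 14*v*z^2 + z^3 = (-6*v + z)*(-5*v + z)*(-3*v + z)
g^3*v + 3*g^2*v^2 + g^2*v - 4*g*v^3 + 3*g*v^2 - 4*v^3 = (g - v)*(g + 4*v)*(g*v + v)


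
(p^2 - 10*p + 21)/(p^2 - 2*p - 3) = (p - 7)/(p + 1)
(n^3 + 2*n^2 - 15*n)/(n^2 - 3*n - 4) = n*(-n^2 - 2*n + 15)/(-n^2 + 3*n + 4)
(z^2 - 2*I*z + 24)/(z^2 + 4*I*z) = (z - 6*I)/z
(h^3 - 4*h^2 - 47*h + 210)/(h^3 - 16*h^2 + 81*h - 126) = (h^2 + 2*h - 35)/(h^2 - 10*h + 21)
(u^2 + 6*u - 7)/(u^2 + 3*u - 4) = (u + 7)/(u + 4)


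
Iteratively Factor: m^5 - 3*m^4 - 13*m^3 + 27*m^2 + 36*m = (m)*(m^4 - 3*m^3 - 13*m^2 + 27*m + 36) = m*(m + 1)*(m^3 - 4*m^2 - 9*m + 36) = m*(m + 1)*(m + 3)*(m^2 - 7*m + 12) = m*(m - 4)*(m + 1)*(m + 3)*(m - 3)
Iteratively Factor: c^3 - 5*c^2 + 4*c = (c)*(c^2 - 5*c + 4) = c*(c - 1)*(c - 4)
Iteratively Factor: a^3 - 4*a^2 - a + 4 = (a - 1)*(a^2 - 3*a - 4) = (a - 1)*(a + 1)*(a - 4)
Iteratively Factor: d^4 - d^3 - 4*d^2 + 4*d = (d - 1)*(d^3 - 4*d) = d*(d - 1)*(d^2 - 4) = d*(d - 2)*(d - 1)*(d + 2)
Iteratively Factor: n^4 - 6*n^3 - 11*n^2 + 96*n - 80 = (n - 5)*(n^3 - n^2 - 16*n + 16) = (n - 5)*(n - 4)*(n^2 + 3*n - 4) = (n - 5)*(n - 4)*(n - 1)*(n + 4)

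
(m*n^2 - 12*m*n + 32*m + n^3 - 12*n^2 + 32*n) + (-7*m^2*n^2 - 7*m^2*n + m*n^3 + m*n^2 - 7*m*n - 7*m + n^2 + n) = -7*m^2*n^2 - 7*m^2*n + m*n^3 + 2*m*n^2 - 19*m*n + 25*m + n^3 - 11*n^2 + 33*n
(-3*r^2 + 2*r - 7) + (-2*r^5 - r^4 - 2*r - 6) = -2*r^5 - r^4 - 3*r^2 - 13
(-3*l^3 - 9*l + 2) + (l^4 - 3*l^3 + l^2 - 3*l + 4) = l^4 - 6*l^3 + l^2 - 12*l + 6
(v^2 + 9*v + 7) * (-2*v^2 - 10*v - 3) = -2*v^4 - 28*v^3 - 107*v^2 - 97*v - 21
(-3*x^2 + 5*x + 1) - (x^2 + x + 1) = -4*x^2 + 4*x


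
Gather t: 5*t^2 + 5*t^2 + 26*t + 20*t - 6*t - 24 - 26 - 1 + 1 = 10*t^2 + 40*t - 50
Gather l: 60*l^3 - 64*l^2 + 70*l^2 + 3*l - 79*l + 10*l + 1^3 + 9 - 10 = 60*l^3 + 6*l^2 - 66*l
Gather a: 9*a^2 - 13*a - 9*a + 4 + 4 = 9*a^2 - 22*a + 8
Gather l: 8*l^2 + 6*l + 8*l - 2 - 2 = 8*l^2 + 14*l - 4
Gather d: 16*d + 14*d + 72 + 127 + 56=30*d + 255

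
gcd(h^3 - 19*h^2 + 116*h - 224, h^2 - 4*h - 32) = h - 8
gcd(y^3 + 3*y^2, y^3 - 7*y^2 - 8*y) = y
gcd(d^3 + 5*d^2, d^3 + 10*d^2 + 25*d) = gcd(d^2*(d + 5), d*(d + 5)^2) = d^2 + 5*d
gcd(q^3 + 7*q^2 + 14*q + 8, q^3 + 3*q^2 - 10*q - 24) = q^2 + 6*q + 8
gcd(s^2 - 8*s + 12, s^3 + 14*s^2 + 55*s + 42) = 1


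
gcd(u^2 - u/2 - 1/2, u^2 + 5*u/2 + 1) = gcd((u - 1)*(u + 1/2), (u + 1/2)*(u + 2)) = u + 1/2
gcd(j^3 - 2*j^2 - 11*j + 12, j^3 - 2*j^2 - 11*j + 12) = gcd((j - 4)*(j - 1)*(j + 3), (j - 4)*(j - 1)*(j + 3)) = j^3 - 2*j^2 - 11*j + 12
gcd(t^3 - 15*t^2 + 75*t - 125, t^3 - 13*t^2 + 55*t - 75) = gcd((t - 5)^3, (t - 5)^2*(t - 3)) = t^2 - 10*t + 25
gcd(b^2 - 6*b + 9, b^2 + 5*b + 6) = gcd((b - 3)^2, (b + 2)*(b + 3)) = 1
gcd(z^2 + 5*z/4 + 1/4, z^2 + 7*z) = 1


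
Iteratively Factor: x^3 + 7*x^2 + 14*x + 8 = (x + 4)*(x^2 + 3*x + 2) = (x + 1)*(x + 4)*(x + 2)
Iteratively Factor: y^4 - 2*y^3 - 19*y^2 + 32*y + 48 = (y + 4)*(y^3 - 6*y^2 + 5*y + 12) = (y + 1)*(y + 4)*(y^2 - 7*y + 12) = (y - 3)*(y + 1)*(y + 4)*(y - 4)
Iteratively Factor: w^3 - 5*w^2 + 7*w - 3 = (w - 3)*(w^2 - 2*w + 1) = (w - 3)*(w - 1)*(w - 1)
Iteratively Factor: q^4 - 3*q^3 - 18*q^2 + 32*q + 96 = (q + 2)*(q^3 - 5*q^2 - 8*q + 48) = (q - 4)*(q + 2)*(q^2 - q - 12) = (q - 4)^2*(q + 2)*(q + 3)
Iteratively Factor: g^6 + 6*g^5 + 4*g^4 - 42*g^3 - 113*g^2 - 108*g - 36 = (g + 1)*(g^5 + 5*g^4 - g^3 - 41*g^2 - 72*g - 36) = (g + 1)*(g + 3)*(g^4 + 2*g^3 - 7*g^2 - 20*g - 12) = (g + 1)*(g + 2)*(g + 3)*(g^3 - 7*g - 6) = (g - 3)*(g + 1)*(g + 2)*(g + 3)*(g^2 + 3*g + 2) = (g - 3)*(g + 1)^2*(g + 2)*(g + 3)*(g + 2)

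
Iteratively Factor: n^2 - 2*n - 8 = (n + 2)*(n - 4)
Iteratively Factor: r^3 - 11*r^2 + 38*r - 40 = (r - 4)*(r^2 - 7*r + 10) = (r - 5)*(r - 4)*(r - 2)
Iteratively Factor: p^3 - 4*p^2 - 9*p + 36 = (p + 3)*(p^2 - 7*p + 12) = (p - 4)*(p + 3)*(p - 3)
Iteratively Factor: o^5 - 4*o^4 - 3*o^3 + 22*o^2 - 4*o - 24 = (o - 3)*(o^4 - o^3 - 6*o^2 + 4*o + 8) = (o - 3)*(o + 1)*(o^3 - 2*o^2 - 4*o + 8) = (o - 3)*(o + 1)*(o + 2)*(o^2 - 4*o + 4) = (o - 3)*(o - 2)*(o + 1)*(o + 2)*(o - 2)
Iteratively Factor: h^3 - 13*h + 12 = (h - 1)*(h^2 + h - 12) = (h - 1)*(h + 4)*(h - 3)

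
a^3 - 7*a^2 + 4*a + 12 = (a - 6)*(a - 2)*(a + 1)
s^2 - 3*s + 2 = (s - 2)*(s - 1)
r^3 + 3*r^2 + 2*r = r*(r + 1)*(r + 2)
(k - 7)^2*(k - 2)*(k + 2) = k^4 - 14*k^3 + 45*k^2 + 56*k - 196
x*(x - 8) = x^2 - 8*x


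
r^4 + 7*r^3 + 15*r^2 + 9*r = r*(r + 1)*(r + 3)^2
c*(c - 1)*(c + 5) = c^3 + 4*c^2 - 5*c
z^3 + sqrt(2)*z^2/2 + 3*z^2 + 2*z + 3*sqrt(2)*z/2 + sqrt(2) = (z + 1)*(z + 2)*(z + sqrt(2)/2)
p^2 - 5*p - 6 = (p - 6)*(p + 1)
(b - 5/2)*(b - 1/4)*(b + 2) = b^3 - 3*b^2/4 - 39*b/8 + 5/4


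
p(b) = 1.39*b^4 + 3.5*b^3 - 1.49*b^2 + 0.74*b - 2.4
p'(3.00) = 236.42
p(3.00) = 193.50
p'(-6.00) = -804.34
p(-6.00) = 984.96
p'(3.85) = 462.19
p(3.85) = 483.49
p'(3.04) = 244.92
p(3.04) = 203.13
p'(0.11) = 0.55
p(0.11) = -2.33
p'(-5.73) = -683.46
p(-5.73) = 784.39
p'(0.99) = 13.48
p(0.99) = 1.60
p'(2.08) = 90.00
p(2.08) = 50.21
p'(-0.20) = 1.71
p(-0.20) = -2.63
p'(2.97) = 230.17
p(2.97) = 186.50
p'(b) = 5.56*b^3 + 10.5*b^2 - 2.98*b + 0.74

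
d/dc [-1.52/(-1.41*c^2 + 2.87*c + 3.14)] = (4.3624 - 4.2864*c)/(-1.41*c^2 + 2.87*c + 3.14)^2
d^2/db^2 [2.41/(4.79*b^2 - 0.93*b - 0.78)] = (110.590562*b^2 - 21.471654*b - 2.41*(9.58*b - 0.93)*(19.16*b - 1.86) - 18.008484)/(-4.79*b^2 + 0.93*b + 0.78)^3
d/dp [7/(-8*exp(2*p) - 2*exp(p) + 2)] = (28*exp(p) + 7/2)*exp(p)/(4*exp(2*p) + exp(p) - 1)^2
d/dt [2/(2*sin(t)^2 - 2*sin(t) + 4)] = (1 - 2*sin(t))*cos(t)/(sin(t)^2 - sin(t) + 2)^2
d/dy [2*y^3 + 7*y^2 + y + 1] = 6*y^2 + 14*y + 1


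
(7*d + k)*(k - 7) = 7*d*k - 49*d + k^2 - 7*k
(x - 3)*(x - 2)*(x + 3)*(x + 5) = x^4 + 3*x^3 - 19*x^2 - 27*x + 90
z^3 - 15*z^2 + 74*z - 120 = (z - 6)*(z - 5)*(z - 4)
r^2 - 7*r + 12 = (r - 4)*(r - 3)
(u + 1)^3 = u^3 + 3*u^2 + 3*u + 1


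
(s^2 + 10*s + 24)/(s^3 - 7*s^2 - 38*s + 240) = (s + 4)/(s^2 - 13*s + 40)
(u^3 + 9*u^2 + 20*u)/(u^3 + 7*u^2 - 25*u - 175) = u*(u + 4)/(u^2 + 2*u - 35)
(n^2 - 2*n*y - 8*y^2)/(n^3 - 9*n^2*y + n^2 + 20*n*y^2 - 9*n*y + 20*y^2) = (-n - 2*y)/(-n^2 + 5*n*y - n + 5*y)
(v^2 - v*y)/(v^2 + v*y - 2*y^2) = v/(v + 2*y)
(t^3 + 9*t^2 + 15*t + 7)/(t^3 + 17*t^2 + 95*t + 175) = (t^2 + 2*t + 1)/(t^2 + 10*t + 25)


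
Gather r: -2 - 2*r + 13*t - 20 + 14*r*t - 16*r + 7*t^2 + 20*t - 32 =r*(14*t - 18) + 7*t^2 + 33*t - 54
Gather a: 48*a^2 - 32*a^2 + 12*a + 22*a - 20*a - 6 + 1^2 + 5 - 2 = 16*a^2 + 14*a - 2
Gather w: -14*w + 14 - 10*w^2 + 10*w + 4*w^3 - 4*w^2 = 4*w^3 - 14*w^2 - 4*w + 14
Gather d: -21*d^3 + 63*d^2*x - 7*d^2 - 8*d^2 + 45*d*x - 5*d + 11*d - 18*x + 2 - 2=-21*d^3 + d^2*(63*x - 15) + d*(45*x + 6) - 18*x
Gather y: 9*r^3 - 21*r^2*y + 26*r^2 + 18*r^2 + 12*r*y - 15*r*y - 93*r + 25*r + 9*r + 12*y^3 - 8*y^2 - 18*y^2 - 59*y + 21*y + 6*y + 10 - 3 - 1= 9*r^3 + 44*r^2 - 59*r + 12*y^3 - 26*y^2 + y*(-21*r^2 - 3*r - 32) + 6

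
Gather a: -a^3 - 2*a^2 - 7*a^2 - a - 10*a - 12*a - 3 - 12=-a^3 - 9*a^2 - 23*a - 15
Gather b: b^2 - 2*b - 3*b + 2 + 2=b^2 - 5*b + 4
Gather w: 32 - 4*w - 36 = -4*w - 4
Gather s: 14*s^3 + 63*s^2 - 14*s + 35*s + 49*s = 14*s^3 + 63*s^2 + 70*s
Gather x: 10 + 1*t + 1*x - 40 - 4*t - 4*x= -3*t - 3*x - 30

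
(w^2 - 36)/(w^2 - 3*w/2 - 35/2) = 2*(36 - w^2)/(-2*w^2 + 3*w + 35)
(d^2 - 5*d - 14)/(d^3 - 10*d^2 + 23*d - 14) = (d + 2)/(d^2 - 3*d + 2)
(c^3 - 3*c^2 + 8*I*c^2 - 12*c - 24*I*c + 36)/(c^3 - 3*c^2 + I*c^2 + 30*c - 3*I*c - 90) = (c + 2*I)/(c - 5*I)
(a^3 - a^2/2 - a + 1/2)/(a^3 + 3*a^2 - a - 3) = (a - 1/2)/(a + 3)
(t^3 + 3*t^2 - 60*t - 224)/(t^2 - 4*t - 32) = t + 7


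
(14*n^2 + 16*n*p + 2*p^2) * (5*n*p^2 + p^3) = 70*n^3*p^2 + 94*n^2*p^3 + 26*n*p^4 + 2*p^5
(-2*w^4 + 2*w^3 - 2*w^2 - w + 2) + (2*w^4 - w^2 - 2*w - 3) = 2*w^3 - 3*w^2 - 3*w - 1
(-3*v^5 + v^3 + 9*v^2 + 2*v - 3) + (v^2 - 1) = -3*v^5 + v^3 + 10*v^2 + 2*v - 4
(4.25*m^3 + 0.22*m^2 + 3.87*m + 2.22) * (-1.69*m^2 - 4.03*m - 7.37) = -7.1825*m^5 - 17.4993*m^4 - 38.7494*m^3 - 20.9693*m^2 - 37.4685*m - 16.3614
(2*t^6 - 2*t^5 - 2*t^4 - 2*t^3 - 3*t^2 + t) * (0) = 0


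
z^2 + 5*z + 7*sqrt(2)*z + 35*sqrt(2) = (z + 5)*(z + 7*sqrt(2))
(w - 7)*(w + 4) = w^2 - 3*w - 28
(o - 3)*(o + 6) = o^2 + 3*o - 18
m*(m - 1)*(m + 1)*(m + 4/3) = m^4 + 4*m^3/3 - m^2 - 4*m/3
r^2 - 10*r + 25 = (r - 5)^2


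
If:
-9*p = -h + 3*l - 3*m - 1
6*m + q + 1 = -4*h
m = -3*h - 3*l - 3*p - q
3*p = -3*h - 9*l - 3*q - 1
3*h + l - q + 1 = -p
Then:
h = 15/58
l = -119/174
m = -16/29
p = 16/87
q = 37/29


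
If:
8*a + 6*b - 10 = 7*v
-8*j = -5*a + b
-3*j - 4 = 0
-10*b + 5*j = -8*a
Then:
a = -170/63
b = -178/63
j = -4/3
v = -3058/441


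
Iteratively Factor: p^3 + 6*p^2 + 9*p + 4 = (p + 1)*(p^2 + 5*p + 4) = (p + 1)*(p + 4)*(p + 1)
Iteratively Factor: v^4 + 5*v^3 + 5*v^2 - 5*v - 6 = (v + 3)*(v^3 + 2*v^2 - v - 2) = (v + 1)*(v + 3)*(v^2 + v - 2) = (v + 1)*(v + 2)*(v + 3)*(v - 1)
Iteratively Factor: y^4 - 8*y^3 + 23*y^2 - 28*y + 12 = (y - 3)*(y^3 - 5*y^2 + 8*y - 4) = (y - 3)*(y - 2)*(y^2 - 3*y + 2) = (y - 3)*(y - 2)*(y - 1)*(y - 2)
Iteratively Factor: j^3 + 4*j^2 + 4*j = (j + 2)*(j^2 + 2*j) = (j + 2)^2*(j)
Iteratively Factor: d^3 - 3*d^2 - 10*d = (d - 5)*(d^2 + 2*d) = (d - 5)*(d + 2)*(d)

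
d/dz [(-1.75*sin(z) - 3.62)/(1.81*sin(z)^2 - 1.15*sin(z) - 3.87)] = (3.1675*sin(z)^2 + 13.1044*sin(z) + 2.6095)*cos(z)/(3.2761*sin(z)^4 - 4.163*sin(z)^3 - 12.6869*sin(z)^2 + 8.901*sin(z) + 14.9769)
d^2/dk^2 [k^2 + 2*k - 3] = 2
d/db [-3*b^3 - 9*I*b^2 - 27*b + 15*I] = -9*b^2 - 18*I*b - 27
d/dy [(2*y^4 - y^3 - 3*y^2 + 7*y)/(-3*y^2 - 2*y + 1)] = (-12*y^5 - 9*y^4 + 12*y^3 + 24*y^2 - 6*y + 7)/(9*y^4 + 12*y^3 - 2*y^2 - 4*y + 1)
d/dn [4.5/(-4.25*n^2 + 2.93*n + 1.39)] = (38.25*n - 13.185)/(-4.25*n^2 + 2.93*n + 1.39)^2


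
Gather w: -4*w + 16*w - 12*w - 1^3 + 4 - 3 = 0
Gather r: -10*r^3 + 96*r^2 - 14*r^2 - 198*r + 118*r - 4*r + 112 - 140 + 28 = -10*r^3 + 82*r^2 - 84*r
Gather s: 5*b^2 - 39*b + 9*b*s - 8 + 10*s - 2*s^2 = 5*b^2 - 39*b - 2*s^2 + s*(9*b + 10) - 8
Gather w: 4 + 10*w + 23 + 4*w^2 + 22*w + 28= 4*w^2 + 32*w + 55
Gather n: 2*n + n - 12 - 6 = 3*n - 18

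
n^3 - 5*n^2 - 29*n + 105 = (n - 7)*(n - 3)*(n + 5)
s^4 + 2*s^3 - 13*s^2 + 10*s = s*(s - 2)*(s - 1)*(s + 5)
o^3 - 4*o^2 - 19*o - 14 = (o - 7)*(o + 1)*(o + 2)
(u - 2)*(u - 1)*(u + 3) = u^3 - 7*u + 6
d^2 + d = d*(d + 1)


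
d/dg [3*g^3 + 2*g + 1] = 9*g^2 + 2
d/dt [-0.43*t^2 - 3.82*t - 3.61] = -0.86*t - 3.82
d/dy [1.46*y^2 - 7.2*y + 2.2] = 2.92*y - 7.2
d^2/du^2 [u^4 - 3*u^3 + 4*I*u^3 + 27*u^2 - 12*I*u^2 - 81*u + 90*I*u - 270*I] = 12*u^2 + u*(-18 + 24*I) + 54 - 24*I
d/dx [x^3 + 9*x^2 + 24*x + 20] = 3*x^2 + 18*x + 24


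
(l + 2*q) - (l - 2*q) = 4*q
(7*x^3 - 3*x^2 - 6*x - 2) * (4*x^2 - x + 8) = 28*x^5 - 19*x^4 + 35*x^3 - 26*x^2 - 46*x - 16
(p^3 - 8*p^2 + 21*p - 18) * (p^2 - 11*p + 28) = p^5 - 19*p^4 + 137*p^3 - 473*p^2 + 786*p - 504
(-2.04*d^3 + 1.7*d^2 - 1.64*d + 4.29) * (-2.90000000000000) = 5.916*d^3 - 4.93*d^2 + 4.756*d - 12.441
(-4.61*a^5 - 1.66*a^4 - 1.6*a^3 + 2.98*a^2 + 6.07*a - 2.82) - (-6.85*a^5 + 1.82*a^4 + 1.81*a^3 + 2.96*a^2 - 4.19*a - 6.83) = 2.24*a^5 - 3.48*a^4 - 3.41*a^3 + 0.02*a^2 + 10.26*a + 4.01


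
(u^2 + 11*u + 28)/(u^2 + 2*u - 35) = (u + 4)/(u - 5)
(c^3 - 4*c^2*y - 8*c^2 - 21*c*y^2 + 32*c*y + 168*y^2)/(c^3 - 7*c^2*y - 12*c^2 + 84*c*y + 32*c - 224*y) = (c + 3*y)/(c - 4)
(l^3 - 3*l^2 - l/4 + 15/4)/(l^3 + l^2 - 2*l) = (4*l^3 - 12*l^2 - l + 15)/(4*l*(l^2 + l - 2))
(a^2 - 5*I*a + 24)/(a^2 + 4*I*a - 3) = (a - 8*I)/(a + I)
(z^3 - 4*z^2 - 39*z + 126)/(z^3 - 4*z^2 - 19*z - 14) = (z^2 + 3*z - 18)/(z^2 + 3*z + 2)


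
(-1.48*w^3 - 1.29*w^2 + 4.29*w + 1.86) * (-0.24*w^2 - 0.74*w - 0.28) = 0.3552*w^5 + 1.4048*w^4 + 0.3394*w^3 - 3.2598*w^2 - 2.5776*w - 0.5208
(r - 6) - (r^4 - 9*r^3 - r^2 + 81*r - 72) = -r^4 + 9*r^3 + r^2 - 80*r + 66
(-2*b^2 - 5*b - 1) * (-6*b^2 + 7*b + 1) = 12*b^4 + 16*b^3 - 31*b^2 - 12*b - 1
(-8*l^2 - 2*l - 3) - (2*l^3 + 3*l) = -2*l^3 - 8*l^2 - 5*l - 3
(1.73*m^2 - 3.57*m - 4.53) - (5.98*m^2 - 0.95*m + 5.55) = -4.25*m^2 - 2.62*m - 10.08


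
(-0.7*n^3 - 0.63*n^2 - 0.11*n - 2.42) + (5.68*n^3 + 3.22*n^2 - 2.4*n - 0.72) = 4.98*n^3 + 2.59*n^2 - 2.51*n - 3.14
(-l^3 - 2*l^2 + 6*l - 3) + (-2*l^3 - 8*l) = -3*l^3 - 2*l^2 - 2*l - 3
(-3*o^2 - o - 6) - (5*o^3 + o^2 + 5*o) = -5*o^3 - 4*o^2 - 6*o - 6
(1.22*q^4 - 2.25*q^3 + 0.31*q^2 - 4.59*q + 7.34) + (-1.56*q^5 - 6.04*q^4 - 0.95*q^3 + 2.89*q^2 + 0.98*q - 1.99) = -1.56*q^5 - 4.82*q^4 - 3.2*q^3 + 3.2*q^2 - 3.61*q + 5.35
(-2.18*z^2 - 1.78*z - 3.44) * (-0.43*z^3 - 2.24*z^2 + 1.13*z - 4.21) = 0.9374*z^5 + 5.6486*z^4 + 3.003*z^3 + 14.872*z^2 + 3.6066*z + 14.4824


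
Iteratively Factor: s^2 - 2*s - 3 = (s + 1)*(s - 3)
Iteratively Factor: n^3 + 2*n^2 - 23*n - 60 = (n + 3)*(n^2 - n - 20) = (n + 3)*(n + 4)*(n - 5)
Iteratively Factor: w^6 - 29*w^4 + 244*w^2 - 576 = (w - 2)*(w^5 + 2*w^4 - 25*w^3 - 50*w^2 + 144*w + 288) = (w - 2)*(w + 3)*(w^4 - w^3 - 22*w^2 + 16*w + 96) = (w - 3)*(w - 2)*(w + 3)*(w^3 + 2*w^2 - 16*w - 32) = (w - 4)*(w - 3)*(w - 2)*(w + 3)*(w^2 + 6*w + 8) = (w - 4)*(w - 3)*(w - 2)*(w + 3)*(w + 4)*(w + 2)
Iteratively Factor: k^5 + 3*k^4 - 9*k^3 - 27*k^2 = (k + 3)*(k^4 - 9*k^2) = (k + 3)^2*(k^3 - 3*k^2) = k*(k + 3)^2*(k^2 - 3*k) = k*(k - 3)*(k + 3)^2*(k)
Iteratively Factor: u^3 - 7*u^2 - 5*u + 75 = (u - 5)*(u^2 - 2*u - 15) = (u - 5)^2*(u + 3)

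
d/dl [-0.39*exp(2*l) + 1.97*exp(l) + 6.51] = (1.97 - 0.78*exp(l))*exp(l)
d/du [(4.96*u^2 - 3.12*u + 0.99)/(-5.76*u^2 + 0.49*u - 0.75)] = (-15.5408*u^2 + 3.9648*u + 1.8549)/(33.1776*u^4 - 5.6448*u^3 + 8.8801*u^2 - 0.735*u + 0.5625)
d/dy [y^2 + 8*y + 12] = 2*y + 8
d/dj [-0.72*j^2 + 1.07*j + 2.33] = 1.07 - 1.44*j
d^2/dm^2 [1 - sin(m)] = sin(m)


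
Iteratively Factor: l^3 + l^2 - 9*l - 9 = (l + 3)*(l^2 - 2*l - 3) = (l - 3)*(l + 3)*(l + 1)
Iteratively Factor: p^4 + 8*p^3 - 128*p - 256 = (p - 4)*(p^3 + 12*p^2 + 48*p + 64) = (p - 4)*(p + 4)*(p^2 + 8*p + 16) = (p - 4)*(p + 4)^2*(p + 4)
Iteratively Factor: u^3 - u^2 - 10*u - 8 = (u + 2)*(u^2 - 3*u - 4) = (u + 1)*(u + 2)*(u - 4)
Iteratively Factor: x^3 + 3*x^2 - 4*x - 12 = (x - 2)*(x^2 + 5*x + 6) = (x - 2)*(x + 2)*(x + 3)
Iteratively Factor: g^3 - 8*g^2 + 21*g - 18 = (g - 2)*(g^2 - 6*g + 9) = (g - 3)*(g - 2)*(g - 3)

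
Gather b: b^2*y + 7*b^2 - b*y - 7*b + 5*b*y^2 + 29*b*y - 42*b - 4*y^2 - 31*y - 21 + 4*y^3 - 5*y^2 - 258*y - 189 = b^2*(y + 7) + b*(5*y^2 + 28*y - 49) + 4*y^3 - 9*y^2 - 289*y - 210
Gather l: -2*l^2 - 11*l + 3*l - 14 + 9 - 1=-2*l^2 - 8*l - 6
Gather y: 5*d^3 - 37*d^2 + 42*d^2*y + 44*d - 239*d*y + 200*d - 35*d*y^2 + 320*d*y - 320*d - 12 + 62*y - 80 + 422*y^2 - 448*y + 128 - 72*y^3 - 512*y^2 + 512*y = 5*d^3 - 37*d^2 - 76*d - 72*y^3 + y^2*(-35*d - 90) + y*(42*d^2 + 81*d + 126) + 36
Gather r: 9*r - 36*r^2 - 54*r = -36*r^2 - 45*r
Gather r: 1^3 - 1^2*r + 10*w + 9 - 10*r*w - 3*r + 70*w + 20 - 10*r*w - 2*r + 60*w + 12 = r*(-20*w - 6) + 140*w + 42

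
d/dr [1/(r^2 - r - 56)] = (1 - 2*r)/(-r^2 + r + 56)^2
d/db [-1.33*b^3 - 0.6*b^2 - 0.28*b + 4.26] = -3.99*b^2 - 1.2*b - 0.28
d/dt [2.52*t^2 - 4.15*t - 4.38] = 5.04*t - 4.15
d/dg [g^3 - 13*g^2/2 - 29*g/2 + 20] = 3*g^2 - 13*g - 29/2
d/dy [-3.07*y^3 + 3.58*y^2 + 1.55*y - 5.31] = -9.21*y^2 + 7.16*y + 1.55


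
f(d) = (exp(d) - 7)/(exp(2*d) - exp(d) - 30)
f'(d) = (exp(d) - 7)*(-2*exp(2*d) + exp(d))/(exp(2*d) - exp(d) - 30)^2 + exp(d)/(exp(2*d) - exp(d) - 30) = (-(exp(d) - 7)*(2*exp(d) - 1) + exp(2*d) - exp(d) - 30)*exp(d)/(-exp(2*d) + exp(d) + 30)^2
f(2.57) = 0.05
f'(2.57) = -0.02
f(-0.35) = 0.21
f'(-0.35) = -0.02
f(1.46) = 0.17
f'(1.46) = 0.08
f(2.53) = 0.05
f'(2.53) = -0.02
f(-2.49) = 0.23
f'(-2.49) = -0.00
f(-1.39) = 0.22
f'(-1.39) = -0.01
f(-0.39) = 0.21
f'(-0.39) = -0.02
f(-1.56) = 0.23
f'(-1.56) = -0.01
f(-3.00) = 0.23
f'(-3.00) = 0.00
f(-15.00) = 0.23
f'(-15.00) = 0.00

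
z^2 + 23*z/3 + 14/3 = (z + 2/3)*(z + 7)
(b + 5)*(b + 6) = b^2 + 11*b + 30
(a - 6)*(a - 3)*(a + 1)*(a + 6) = a^4 - 2*a^3 - 39*a^2 + 72*a + 108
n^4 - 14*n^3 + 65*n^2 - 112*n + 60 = (n - 6)*(n - 5)*(n - 2)*(n - 1)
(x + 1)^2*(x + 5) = x^3 + 7*x^2 + 11*x + 5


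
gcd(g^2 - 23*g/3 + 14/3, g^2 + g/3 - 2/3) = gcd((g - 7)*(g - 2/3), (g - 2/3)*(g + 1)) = g - 2/3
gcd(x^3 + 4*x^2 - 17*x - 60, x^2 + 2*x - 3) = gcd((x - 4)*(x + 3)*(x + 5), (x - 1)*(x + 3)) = x + 3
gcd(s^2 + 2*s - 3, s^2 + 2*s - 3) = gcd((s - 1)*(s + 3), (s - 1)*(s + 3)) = s^2 + 2*s - 3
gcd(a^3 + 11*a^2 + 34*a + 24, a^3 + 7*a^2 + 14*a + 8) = a^2 + 5*a + 4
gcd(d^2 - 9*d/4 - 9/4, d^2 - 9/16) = d + 3/4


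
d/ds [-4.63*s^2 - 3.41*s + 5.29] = -9.26*s - 3.41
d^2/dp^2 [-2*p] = 0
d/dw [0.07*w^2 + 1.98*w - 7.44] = 0.14*w + 1.98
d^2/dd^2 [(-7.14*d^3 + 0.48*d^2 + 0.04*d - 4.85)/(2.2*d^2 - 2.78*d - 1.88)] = (5.6843418860808e-14*d^5 - 1.13686837721616e-13*d^4 - 163.165072*d^3 - 352.831296*d^2 + 27.554544*d - 112.109768)/(10.648*d^6 - 40.3656*d^5 + 23.70984*d^4 + 47.503528*d^3 - 20.261136*d^2 - 29.476896*d - 6.644672)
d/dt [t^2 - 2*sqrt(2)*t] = 2*t - 2*sqrt(2)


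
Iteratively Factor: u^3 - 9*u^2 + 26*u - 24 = (u - 2)*(u^2 - 7*u + 12) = (u - 4)*(u - 2)*(u - 3)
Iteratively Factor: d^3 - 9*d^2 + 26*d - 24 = (d - 4)*(d^2 - 5*d + 6) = (d - 4)*(d - 3)*(d - 2)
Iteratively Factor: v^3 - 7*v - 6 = (v + 1)*(v^2 - v - 6) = (v + 1)*(v + 2)*(v - 3)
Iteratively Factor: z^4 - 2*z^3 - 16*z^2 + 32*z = (z - 4)*(z^3 + 2*z^2 - 8*z) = (z - 4)*(z - 2)*(z^2 + 4*z) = z*(z - 4)*(z - 2)*(z + 4)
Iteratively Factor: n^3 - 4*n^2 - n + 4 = (n - 4)*(n^2 - 1) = (n - 4)*(n + 1)*(n - 1)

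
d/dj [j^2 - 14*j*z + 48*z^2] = 2*j - 14*z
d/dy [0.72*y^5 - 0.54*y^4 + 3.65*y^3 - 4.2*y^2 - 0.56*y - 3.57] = 3.6*y^4 - 2.16*y^3 + 10.95*y^2 - 8.4*y - 0.56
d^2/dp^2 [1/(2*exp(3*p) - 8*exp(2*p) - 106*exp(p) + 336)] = ((-9*exp(2*p) + 16*exp(p) + 53)*(exp(3*p) - 4*exp(2*p) - 53*exp(p) + 168)/2 + (-3*exp(2*p) + 8*exp(p) + 53)^2*exp(p))*exp(p)/(exp(3*p) - 4*exp(2*p) - 53*exp(p) + 168)^3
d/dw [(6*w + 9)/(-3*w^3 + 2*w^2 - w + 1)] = 3*(12*w^3 + 23*w^2 - 12*w + 5)/(9*w^6 - 12*w^5 + 10*w^4 - 10*w^3 + 5*w^2 - 2*w + 1)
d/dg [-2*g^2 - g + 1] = -4*g - 1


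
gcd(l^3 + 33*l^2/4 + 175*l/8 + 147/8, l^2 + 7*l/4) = l + 7/4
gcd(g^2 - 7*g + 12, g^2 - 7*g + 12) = g^2 - 7*g + 12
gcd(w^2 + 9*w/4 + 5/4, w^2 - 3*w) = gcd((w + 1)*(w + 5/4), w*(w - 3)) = 1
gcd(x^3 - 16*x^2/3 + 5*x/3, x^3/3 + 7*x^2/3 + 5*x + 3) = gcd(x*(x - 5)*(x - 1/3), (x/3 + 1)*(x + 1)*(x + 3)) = 1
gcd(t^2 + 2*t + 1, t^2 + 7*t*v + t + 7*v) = t + 1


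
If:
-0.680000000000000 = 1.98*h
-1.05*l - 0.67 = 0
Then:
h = -0.34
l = -0.64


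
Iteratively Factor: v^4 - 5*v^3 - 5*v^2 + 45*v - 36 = (v - 3)*(v^3 - 2*v^2 - 11*v + 12) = (v - 3)*(v + 3)*(v^2 - 5*v + 4) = (v - 3)*(v - 1)*(v + 3)*(v - 4)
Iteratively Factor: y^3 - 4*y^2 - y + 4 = (y + 1)*(y^2 - 5*y + 4) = (y - 1)*(y + 1)*(y - 4)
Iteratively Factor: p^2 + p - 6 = (p - 2)*(p + 3)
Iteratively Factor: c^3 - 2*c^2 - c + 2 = (c - 1)*(c^2 - c - 2) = (c - 1)*(c + 1)*(c - 2)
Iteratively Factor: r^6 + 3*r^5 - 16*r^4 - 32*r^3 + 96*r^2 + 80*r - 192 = (r - 2)*(r^5 + 5*r^4 - 6*r^3 - 44*r^2 + 8*r + 96) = (r - 2)*(r + 2)*(r^4 + 3*r^3 - 12*r^2 - 20*r + 48) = (r - 2)^2*(r + 2)*(r^3 + 5*r^2 - 2*r - 24) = (r - 2)^2*(r + 2)*(r + 4)*(r^2 + r - 6) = (r - 2)^3*(r + 2)*(r + 4)*(r + 3)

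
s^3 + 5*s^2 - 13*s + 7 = (s - 1)^2*(s + 7)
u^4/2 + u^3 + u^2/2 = u^2*(u/2 + 1/2)*(u + 1)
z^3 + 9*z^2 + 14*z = z*(z + 2)*(z + 7)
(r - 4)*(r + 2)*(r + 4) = r^3 + 2*r^2 - 16*r - 32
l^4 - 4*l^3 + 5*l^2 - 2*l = l*(l - 2)*(l - 1)^2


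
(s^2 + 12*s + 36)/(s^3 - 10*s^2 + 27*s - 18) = (s^2 + 12*s + 36)/(s^3 - 10*s^2 + 27*s - 18)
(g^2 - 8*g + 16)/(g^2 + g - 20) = (g - 4)/(g + 5)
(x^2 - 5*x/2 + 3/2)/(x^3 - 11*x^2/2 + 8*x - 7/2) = (2*x - 3)/(2*x^2 - 9*x + 7)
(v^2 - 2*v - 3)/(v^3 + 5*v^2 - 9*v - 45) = (v + 1)/(v^2 + 8*v + 15)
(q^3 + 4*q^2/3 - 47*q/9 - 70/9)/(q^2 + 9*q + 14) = (9*q^2 - 6*q - 35)/(9*(q + 7))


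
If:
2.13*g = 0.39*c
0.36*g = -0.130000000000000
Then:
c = -1.97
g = -0.36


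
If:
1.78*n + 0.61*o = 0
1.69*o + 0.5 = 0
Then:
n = 0.10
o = -0.30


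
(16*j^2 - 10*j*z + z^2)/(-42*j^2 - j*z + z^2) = (-16*j^2 + 10*j*z - z^2)/(42*j^2 + j*z - z^2)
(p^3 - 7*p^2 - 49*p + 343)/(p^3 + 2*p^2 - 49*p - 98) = (p - 7)/(p + 2)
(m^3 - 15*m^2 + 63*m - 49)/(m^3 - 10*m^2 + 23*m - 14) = (m - 7)/(m - 2)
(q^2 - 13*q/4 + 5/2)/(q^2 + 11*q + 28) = (4*q^2 - 13*q + 10)/(4*(q^2 + 11*q + 28))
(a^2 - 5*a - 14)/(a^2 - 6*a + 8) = (a^2 - 5*a - 14)/(a^2 - 6*a + 8)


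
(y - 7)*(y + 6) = y^2 - y - 42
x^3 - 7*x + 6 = (x - 2)*(x - 1)*(x + 3)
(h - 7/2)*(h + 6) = h^2 + 5*h/2 - 21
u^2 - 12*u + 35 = (u - 7)*(u - 5)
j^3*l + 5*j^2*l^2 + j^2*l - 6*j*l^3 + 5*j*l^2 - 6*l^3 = (j - l)*(j + 6*l)*(j*l + l)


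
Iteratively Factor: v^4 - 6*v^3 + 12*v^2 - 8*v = (v - 2)*(v^3 - 4*v^2 + 4*v) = (v - 2)^2*(v^2 - 2*v) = (v - 2)^3*(v)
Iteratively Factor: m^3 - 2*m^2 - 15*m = (m + 3)*(m^2 - 5*m) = m*(m + 3)*(m - 5)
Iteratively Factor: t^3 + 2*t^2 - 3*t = (t)*(t^2 + 2*t - 3) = t*(t + 3)*(t - 1)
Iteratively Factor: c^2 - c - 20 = (c - 5)*(c + 4)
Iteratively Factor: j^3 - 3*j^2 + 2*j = (j - 1)*(j^2 - 2*j) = j*(j - 1)*(j - 2)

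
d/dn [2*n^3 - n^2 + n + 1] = 6*n^2 - 2*n + 1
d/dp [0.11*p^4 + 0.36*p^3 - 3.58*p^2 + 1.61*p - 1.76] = 0.44*p^3 + 1.08*p^2 - 7.16*p + 1.61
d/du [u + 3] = 1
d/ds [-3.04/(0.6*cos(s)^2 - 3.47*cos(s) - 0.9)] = (10.5488 - 3.648*cos(s))*sin(s)/(-0.6*cos(s)^2 + 3.47*cos(s) + 0.9)^2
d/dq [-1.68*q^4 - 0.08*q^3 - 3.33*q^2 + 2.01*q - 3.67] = -6.72*q^3 - 0.24*q^2 - 6.66*q + 2.01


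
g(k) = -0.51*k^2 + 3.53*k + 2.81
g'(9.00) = -5.65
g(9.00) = -6.73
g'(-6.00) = 9.65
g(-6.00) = -36.73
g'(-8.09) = 11.78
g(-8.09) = -59.13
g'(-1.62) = 5.18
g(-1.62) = -4.25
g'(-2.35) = 5.93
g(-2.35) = -8.30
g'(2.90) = 0.57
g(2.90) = 8.76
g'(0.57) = 2.95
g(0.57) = 4.66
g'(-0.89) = 4.44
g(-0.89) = -0.74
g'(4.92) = -1.49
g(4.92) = 7.83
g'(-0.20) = 3.73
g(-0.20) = 2.08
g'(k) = 3.53 - 1.02*k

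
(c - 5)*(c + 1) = c^2 - 4*c - 5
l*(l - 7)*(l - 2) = l^3 - 9*l^2 + 14*l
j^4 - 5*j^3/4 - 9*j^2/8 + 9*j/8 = j*(j - 3/2)*(j - 3/4)*(j + 1)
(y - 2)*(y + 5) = y^2 + 3*y - 10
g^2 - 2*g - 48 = (g - 8)*(g + 6)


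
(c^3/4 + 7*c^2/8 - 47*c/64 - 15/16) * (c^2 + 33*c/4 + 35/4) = c^5/4 + 47*c^4/16 + 555*c^3/64 + 169*c^2/256 - 3625*c/256 - 525/64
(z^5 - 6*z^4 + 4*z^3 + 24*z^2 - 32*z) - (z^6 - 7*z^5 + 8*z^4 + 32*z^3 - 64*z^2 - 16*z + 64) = -z^6 + 8*z^5 - 14*z^4 - 28*z^3 + 88*z^2 - 16*z - 64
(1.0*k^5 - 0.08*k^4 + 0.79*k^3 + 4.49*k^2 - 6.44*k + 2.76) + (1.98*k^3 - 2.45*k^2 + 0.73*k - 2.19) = 1.0*k^5 - 0.08*k^4 + 2.77*k^3 + 2.04*k^2 - 5.71*k + 0.57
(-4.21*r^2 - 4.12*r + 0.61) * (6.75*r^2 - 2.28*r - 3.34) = -28.4175*r^4 - 18.2112*r^3 + 27.5725*r^2 + 12.37*r - 2.0374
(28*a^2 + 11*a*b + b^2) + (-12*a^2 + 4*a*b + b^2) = 16*a^2 + 15*a*b + 2*b^2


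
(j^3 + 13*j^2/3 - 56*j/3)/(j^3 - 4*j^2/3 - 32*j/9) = 3*(j + 7)/(3*j + 4)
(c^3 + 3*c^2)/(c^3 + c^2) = (c + 3)/(c + 1)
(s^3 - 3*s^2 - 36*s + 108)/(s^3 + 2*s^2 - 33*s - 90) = (s^2 + 3*s - 18)/(s^2 + 8*s + 15)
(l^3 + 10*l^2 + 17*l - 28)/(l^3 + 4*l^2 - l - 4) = (l + 7)/(l + 1)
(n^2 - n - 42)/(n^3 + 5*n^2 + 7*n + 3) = (n^2 - n - 42)/(n^3 + 5*n^2 + 7*n + 3)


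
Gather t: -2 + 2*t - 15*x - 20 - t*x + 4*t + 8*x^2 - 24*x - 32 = t*(6 - x) + 8*x^2 - 39*x - 54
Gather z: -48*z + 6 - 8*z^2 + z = -8*z^2 - 47*z + 6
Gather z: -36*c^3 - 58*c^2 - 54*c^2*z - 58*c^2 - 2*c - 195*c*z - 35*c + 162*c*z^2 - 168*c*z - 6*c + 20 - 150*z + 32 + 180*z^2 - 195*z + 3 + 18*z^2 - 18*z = -36*c^3 - 116*c^2 - 43*c + z^2*(162*c + 198) + z*(-54*c^2 - 363*c - 363) + 55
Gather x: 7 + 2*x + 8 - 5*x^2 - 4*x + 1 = -5*x^2 - 2*x + 16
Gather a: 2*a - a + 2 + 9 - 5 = a + 6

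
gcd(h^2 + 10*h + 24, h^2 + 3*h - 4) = h + 4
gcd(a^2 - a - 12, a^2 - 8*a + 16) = a - 4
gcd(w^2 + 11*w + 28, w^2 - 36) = 1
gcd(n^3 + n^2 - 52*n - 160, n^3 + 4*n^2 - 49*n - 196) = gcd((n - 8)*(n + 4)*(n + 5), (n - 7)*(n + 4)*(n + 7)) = n + 4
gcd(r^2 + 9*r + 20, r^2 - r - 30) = r + 5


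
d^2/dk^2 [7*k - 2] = 0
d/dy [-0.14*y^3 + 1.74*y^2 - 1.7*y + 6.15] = -0.42*y^2 + 3.48*y - 1.7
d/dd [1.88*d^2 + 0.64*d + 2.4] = 3.76*d + 0.64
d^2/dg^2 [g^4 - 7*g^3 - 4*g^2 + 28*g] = 12*g^2 - 42*g - 8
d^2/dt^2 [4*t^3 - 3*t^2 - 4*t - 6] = 24*t - 6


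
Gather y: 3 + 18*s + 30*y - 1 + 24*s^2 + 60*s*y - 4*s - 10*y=24*s^2 + 14*s + y*(60*s + 20) + 2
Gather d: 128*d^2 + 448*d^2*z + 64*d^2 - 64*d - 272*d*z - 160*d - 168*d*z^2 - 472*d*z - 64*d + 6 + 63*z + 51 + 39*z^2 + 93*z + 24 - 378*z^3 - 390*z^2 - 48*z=d^2*(448*z + 192) + d*(-168*z^2 - 744*z - 288) - 378*z^3 - 351*z^2 + 108*z + 81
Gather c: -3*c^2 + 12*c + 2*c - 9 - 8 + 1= -3*c^2 + 14*c - 16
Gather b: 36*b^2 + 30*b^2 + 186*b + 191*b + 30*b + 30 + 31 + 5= 66*b^2 + 407*b + 66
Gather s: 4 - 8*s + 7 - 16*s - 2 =9 - 24*s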